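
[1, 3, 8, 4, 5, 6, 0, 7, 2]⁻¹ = [6, 0, 8, 1, 3, 4, 5, 7, 2]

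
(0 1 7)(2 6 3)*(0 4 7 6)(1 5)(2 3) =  (0 5 1 6 2)(4 7)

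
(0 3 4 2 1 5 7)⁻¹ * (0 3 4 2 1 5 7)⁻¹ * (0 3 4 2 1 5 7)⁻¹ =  (0 1 3 5 4 7 2)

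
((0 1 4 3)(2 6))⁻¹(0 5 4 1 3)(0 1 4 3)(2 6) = (0 1 5 3 4)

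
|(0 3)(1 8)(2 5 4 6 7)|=10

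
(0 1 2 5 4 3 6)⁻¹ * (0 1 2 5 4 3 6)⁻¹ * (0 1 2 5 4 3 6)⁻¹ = (0 4 1 3 2 6 5)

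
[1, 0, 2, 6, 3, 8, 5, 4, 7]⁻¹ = [1, 0, 2, 4, 7, 6, 3, 8, 5]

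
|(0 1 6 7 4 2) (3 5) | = 6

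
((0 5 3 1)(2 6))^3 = (0 1 3 5)(2 6)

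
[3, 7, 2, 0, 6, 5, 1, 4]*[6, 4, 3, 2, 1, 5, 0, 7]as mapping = [0→2, 1→7, 2→3, 3→6, 4→0, 5→5, 6→4, 7→1]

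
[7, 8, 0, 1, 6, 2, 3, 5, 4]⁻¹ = [2, 3, 5, 6, 8, 7, 4, 0, 1]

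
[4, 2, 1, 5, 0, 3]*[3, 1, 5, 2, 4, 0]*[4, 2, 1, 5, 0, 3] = [0, 3, 2, 4, 5, 1]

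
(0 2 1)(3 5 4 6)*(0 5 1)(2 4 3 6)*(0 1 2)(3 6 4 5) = (0 5 6 4)(1 3 2)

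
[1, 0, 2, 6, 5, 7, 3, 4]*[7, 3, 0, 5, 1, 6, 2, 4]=[3, 7, 0, 2, 6, 4, 5, 1]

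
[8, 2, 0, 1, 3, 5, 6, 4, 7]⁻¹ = [2, 3, 1, 4, 7, 5, 6, 8, 0]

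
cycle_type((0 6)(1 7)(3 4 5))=2^2.3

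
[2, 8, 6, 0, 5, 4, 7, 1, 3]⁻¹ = [3, 7, 0, 8, 5, 4, 2, 6, 1]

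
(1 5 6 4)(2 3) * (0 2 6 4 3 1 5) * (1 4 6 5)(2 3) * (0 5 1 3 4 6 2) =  (0 4 3 1 5 2 6)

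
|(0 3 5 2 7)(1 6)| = 10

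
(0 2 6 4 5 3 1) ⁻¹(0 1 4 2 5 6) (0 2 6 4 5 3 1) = (0 5 6 3 4 2) 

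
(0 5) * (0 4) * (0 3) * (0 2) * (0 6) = (0 5 4 3 2 6)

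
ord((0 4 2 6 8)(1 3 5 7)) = 20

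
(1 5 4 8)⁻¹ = (1 8 4 5)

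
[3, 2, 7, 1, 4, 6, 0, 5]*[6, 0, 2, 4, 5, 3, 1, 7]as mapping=[0→4, 1→2, 2→7, 3→0, 4→5, 5→1, 6→6, 7→3]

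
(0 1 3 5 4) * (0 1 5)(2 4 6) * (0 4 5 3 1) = (0 3 4)(2 5 6)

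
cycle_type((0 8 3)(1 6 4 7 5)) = 3.5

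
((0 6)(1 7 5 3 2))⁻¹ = (0 6)(1 2 3 5 7)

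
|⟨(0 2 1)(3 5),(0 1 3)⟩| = 120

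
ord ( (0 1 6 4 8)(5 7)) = 10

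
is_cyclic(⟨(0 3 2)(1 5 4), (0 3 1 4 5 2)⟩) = no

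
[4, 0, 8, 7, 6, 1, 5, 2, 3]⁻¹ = [1, 5, 7, 8, 0, 6, 4, 3, 2]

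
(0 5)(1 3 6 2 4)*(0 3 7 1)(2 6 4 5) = (0 2 5 3 4)(1 7)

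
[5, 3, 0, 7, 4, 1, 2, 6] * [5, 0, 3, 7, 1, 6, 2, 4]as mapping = [0→6, 1→7, 2→5, 3→4, 4→1, 5→0, 6→3, 7→2]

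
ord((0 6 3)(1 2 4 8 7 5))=6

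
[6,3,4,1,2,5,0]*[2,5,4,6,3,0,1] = [1,6,3,5,4,0,2]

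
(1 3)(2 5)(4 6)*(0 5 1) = (0 5 2 1 3)(4 6)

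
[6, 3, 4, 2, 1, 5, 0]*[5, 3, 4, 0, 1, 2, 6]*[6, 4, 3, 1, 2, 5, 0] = [0, 6, 4, 2, 1, 3, 5]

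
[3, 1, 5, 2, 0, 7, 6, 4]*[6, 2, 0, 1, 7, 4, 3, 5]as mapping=[0→1, 1→2, 2→4, 3→0, 4→6, 5→5, 6→3, 7→7]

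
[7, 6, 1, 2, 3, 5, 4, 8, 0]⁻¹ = [8, 2, 3, 4, 6, 5, 1, 0, 7]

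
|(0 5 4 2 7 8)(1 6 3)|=6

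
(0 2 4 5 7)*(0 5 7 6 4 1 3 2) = (1 3 2)(4 7 5 6)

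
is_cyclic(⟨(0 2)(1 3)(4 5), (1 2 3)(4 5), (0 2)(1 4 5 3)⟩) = no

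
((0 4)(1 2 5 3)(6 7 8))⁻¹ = (0 4)(1 3 5 2)(6 8 7)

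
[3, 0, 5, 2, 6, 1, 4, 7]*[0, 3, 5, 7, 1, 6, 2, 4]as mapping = [0→7, 1→0, 2→6, 3→5, 4→2, 5→3, 6→1, 7→4]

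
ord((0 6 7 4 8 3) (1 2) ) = 6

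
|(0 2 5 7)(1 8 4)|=12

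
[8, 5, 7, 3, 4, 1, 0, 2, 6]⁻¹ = [6, 5, 7, 3, 4, 1, 8, 2, 0]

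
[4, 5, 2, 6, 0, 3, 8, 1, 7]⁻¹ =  [4, 7, 2, 5, 0, 1, 3, 8, 6]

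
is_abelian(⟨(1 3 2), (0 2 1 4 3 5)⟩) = no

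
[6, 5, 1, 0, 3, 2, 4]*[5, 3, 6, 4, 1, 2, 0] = [0, 2, 3, 5, 4, 6, 1]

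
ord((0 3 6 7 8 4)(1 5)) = 6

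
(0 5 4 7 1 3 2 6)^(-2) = (0 2 1 4)(3 7 5 6)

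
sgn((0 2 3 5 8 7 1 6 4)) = 1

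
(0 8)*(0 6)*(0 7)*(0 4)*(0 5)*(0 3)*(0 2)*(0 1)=(0 8 6 7 4 5 3 2 1)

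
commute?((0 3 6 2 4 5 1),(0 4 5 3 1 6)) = no:(0 3 6 2 4 5 1)*(0 4 5 3 1 6) = (0 1 4 3)(2 5 6),(0 4 5 3 1 6)*(0 3 6 2 4 5 1) = (0 5 6 3)(1 2 4)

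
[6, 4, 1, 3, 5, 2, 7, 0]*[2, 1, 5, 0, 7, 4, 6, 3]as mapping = [0→6, 1→7, 2→1, 3→0, 4→4, 5→5, 6→3, 7→2]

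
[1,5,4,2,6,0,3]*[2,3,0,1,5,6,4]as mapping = [0→3,1→6,2→5,3→0,4→4,5→2,6→1]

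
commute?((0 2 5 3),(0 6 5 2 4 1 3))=no:(0 2 5 3)*(0 6 5 2 4 1 3)=(0 4 1 3 6 5),(0 6 5 2 4 1 3)*(0 2 5 3)=(0 6 3 2 4 1)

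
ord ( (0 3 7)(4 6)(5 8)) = 6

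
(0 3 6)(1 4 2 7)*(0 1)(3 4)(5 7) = (0 4 2 5 7)(1 3 6)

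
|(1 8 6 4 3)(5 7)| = 10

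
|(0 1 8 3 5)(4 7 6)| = 15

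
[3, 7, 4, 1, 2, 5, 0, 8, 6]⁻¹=[6, 3, 4, 0, 2, 5, 8, 1, 7]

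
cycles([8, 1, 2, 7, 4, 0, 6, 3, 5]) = (0 8 5)(3 7)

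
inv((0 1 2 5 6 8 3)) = (0 3 8 6 5 2 1)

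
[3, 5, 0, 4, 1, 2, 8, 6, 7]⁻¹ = [2, 4, 5, 0, 3, 1, 7, 8, 6]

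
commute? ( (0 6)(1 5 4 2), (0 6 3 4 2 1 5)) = no: (0 6)(1 5 4 2)*(0 6 3 4 2 1 5) = (0 3 4 1)(2 5), (0 6 3 4 2 1 5)*(0 6)(1 5 4 2) = (1 4)(2 5 6 3)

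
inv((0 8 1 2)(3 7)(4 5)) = (0 2 1 8)(3 7)(4 5)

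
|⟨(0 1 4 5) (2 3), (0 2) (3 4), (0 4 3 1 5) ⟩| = 360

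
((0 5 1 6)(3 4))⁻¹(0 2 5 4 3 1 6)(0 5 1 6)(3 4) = (0 5 2 1 3 4 6)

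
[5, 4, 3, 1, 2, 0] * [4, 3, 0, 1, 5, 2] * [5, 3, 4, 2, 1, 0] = [4, 0, 3, 2, 5, 1]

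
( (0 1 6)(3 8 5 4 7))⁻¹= (0 6 1)(3 7 4 5 8)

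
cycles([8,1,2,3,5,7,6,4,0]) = (0 8)(4 5 7)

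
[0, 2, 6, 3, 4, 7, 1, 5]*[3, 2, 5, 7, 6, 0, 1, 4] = [3, 5, 1, 7, 6, 4, 2, 0]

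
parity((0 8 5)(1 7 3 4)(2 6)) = even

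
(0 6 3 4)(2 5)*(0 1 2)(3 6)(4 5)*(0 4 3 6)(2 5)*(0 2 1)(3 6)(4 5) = (0 3 1 4)(2 6)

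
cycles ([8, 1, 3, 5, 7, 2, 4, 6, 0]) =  (0 8) (2 3 5) (4 7 6) 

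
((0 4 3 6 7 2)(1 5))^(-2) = (0 7 3)(2 6 4)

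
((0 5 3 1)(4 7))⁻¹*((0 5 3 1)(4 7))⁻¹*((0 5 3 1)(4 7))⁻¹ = (0 5 3 1)(4 7)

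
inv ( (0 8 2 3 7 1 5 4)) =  (0 4 5 1 7 3 2 8)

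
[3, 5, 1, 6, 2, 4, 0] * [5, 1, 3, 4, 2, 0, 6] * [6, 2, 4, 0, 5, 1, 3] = [5, 6, 2, 3, 0, 4, 1]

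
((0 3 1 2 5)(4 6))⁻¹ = (0 5 2 1 3)(4 6)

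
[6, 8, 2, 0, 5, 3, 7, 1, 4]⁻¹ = [3, 7, 2, 5, 8, 4, 0, 6, 1]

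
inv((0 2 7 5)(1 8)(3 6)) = (0 5 7 2)(1 8)(3 6)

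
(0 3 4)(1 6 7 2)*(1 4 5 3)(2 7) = (0 1 6 2 4)(3 5)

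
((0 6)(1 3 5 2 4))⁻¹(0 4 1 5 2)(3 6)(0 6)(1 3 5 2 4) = (0 5)(1 3 2 4 6)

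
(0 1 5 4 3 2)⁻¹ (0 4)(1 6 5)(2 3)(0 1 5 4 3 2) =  (0 2)(1 3)(4 5 6)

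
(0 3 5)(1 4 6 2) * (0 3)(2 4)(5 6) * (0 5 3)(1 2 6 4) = (0 5)(1 6)(3 4)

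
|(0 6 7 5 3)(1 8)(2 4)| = 10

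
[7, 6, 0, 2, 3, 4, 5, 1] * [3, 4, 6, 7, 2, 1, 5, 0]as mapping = [0→0, 1→5, 2→3, 3→6, 4→7, 5→2, 6→1, 7→4]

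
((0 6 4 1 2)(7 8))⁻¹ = (0 2 1 4 6)(7 8)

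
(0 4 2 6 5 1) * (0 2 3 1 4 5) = (0 5 4 3 1 2 6)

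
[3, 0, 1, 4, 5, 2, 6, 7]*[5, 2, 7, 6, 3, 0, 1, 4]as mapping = [0→6, 1→5, 2→2, 3→3, 4→0, 5→7, 6→1, 7→4]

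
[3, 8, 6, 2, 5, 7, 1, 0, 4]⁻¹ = [7, 6, 3, 0, 8, 4, 2, 5, 1]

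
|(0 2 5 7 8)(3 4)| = 10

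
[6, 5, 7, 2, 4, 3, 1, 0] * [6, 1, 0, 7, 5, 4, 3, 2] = [3, 4, 2, 0, 5, 7, 1, 6]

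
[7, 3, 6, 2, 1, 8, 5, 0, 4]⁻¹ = [7, 4, 3, 1, 8, 6, 2, 0, 5]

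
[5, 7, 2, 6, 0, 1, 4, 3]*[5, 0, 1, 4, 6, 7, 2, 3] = [7, 3, 1, 2, 5, 0, 6, 4]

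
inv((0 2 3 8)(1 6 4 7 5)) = (0 8 3 2)(1 5 7 4 6)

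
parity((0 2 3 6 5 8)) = odd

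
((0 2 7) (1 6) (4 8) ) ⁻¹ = (0 7 2) (1 6) (4 8) 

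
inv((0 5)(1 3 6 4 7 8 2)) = (0 5)(1 2 8 7 4 6 3)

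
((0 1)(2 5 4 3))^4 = ()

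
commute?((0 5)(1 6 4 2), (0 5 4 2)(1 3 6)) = no:(0 5)(1 6 4 2)*(0 5 4 2)(1 3 6) = (0 4)(2 3 6), (0 5 4 2)(1 3 6)*(0 5)(1 6 4 2) = (1 3 4)(2 5)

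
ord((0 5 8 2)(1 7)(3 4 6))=12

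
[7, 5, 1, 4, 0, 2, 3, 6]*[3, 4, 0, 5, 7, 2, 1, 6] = [6, 2, 4, 7, 3, 0, 5, 1] 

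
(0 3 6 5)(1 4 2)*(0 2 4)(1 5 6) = (0 3 1)(2 5)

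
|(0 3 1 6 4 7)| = 6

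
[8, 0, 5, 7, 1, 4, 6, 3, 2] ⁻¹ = [1, 4, 8, 7, 5, 2, 6, 3, 0] 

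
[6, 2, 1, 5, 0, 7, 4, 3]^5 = [4, 2, 1, 7, 6, 3, 0, 5]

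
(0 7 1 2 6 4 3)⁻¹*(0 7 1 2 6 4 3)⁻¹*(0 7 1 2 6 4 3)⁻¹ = (0 6 7 4 1 3 2)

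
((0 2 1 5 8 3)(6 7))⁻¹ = (0 3 8 5 1 2)(6 7)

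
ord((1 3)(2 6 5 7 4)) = 10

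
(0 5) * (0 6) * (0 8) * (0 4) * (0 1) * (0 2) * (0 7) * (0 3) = (0 5 6 8 4 1 2 7 3)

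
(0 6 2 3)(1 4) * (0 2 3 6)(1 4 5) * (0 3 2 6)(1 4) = (0 3 6 2)(1 5 4)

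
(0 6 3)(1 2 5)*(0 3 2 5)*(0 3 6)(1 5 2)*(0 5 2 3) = (0 5 2)(1 3 6)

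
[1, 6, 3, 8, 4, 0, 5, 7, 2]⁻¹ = [5, 0, 8, 2, 4, 6, 1, 7, 3]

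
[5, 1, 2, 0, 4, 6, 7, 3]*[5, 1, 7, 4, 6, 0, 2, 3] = [0, 1, 7, 5, 6, 2, 3, 4]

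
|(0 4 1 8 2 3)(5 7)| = 6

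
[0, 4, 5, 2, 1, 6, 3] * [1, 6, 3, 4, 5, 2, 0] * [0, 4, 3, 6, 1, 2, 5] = [4, 2, 3, 6, 5, 0, 1]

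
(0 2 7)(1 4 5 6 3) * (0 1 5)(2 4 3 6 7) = (0 4)(1 3 5 7)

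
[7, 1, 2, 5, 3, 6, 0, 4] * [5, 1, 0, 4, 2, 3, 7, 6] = [6, 1, 0, 3, 4, 7, 5, 2]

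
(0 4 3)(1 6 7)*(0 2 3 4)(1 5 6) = (2 3)(5 6 7)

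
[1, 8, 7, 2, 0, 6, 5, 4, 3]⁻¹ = [4, 0, 3, 8, 7, 6, 5, 2, 1]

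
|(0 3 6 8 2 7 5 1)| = 8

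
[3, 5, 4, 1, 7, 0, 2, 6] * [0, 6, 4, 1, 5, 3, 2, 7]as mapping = [0→1, 1→3, 2→5, 3→6, 4→7, 5→0, 6→4, 7→2]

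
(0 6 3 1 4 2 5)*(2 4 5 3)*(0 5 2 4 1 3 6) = (1 2 6 4)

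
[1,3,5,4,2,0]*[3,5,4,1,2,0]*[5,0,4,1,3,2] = [2,0,5,4,3,1]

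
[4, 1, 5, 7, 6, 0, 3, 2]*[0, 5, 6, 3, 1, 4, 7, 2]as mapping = [0→1, 1→5, 2→4, 3→2, 4→7, 5→0, 6→3, 7→6]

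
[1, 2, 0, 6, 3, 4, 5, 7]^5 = [2, 0, 1, 6, 3, 4, 5, 7]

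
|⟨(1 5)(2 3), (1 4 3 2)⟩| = 20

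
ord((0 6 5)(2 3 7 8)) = 12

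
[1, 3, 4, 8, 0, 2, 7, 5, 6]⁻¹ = [4, 0, 5, 1, 2, 7, 8, 6, 3]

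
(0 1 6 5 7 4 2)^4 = (0 7 1 4 6 2 5)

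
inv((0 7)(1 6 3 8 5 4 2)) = (0 7)(1 2 4 5 8 3 6)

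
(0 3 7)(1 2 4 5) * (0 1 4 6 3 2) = (0 2 6 3 7 1)(4 5)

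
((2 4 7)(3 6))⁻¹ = (2 7 4)(3 6)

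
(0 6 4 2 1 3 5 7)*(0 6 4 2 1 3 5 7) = (0 4 1 5) (2 3 7 6) 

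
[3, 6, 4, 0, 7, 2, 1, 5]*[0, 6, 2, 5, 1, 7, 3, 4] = [5, 3, 1, 0, 4, 2, 6, 7]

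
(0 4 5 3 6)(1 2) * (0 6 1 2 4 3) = (0 3 1 4 5)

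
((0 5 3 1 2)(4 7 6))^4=(0 2 1 3 5)(4 7 6)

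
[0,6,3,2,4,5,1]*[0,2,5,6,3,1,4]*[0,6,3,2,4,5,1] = [0,4,1,5,2,6,3]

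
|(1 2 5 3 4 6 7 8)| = 8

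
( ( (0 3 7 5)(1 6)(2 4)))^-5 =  (0 5 7 3)(1 6)(2 4)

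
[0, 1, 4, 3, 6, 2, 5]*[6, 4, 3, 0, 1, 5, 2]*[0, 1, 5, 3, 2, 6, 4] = [4, 2, 1, 0, 5, 3, 6]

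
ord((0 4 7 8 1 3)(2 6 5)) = 6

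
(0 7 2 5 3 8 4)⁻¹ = (0 4 8 3 5 2 7)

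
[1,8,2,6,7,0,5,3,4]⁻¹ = [5,0,2,7,8,6,3,4,1]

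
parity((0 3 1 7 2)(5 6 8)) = even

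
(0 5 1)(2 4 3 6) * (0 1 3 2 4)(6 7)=(0 5 3 7 6 4 2)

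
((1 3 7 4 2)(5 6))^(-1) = (1 2 4 7 3)(5 6)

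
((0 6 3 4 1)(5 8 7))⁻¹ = (0 1 4 3 6)(5 7 8)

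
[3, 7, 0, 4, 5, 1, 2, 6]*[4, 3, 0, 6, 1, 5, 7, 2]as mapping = [0→6, 1→2, 2→4, 3→1, 4→5, 5→3, 6→0, 7→7]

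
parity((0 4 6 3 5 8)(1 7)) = even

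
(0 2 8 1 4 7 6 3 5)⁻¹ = (0 5 3 6 7 4 1 8 2)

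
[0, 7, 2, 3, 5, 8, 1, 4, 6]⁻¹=[0, 6, 2, 3, 7, 4, 8, 1, 5]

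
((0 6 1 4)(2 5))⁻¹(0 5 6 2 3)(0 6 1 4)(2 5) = (1 5 3 6 2)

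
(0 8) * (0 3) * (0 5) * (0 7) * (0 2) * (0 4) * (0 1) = (0 8 3 5 7 2 4 1)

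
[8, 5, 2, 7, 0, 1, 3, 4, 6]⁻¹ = [4, 5, 2, 6, 7, 1, 8, 3, 0]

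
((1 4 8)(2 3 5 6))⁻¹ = (1 8 4)(2 6 5 3)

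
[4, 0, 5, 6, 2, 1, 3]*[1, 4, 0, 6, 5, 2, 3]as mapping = [0→5, 1→1, 2→2, 3→3, 4→0, 5→4, 6→6]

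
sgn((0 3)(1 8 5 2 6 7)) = 1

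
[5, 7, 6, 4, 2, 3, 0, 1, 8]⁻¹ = [6, 7, 4, 5, 3, 0, 2, 1, 8]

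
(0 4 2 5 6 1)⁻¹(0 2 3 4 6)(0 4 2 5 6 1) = (1 4 5 3 2)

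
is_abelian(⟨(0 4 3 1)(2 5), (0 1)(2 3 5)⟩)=no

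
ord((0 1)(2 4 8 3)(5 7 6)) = 12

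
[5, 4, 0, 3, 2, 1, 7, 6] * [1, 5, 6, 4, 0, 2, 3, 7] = [2, 0, 1, 4, 6, 5, 7, 3]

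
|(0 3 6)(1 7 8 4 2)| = 15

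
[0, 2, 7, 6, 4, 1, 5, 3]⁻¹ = [0, 5, 1, 7, 4, 6, 3, 2]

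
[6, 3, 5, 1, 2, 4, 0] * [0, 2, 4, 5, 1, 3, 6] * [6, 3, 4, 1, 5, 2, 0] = [0, 2, 1, 4, 5, 3, 6]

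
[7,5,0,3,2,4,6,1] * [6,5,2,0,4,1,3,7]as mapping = [0→7,1→1,2→6,3→0,4→2,5→4,6→3,7→5]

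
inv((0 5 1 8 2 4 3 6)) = (0 6 3 4 2 8 1 5)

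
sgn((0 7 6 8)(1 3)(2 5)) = -1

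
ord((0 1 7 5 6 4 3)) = 7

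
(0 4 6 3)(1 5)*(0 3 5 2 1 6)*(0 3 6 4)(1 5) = (1 2 5 4 3 6)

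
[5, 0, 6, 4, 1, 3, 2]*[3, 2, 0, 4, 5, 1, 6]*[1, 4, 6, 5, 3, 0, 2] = [4, 5, 2, 0, 6, 3, 1]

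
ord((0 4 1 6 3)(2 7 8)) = 15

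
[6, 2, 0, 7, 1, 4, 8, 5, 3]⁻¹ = [2, 4, 1, 8, 5, 7, 0, 3, 6]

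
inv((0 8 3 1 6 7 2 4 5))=(0 5 4 2 7 6 1 3 8)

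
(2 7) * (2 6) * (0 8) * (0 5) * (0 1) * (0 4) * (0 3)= (0 8 5 1 4 3)(2 7 6)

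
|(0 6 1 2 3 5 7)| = 7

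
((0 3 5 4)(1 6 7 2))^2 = (0 5)(1 7)(2 6)(3 4)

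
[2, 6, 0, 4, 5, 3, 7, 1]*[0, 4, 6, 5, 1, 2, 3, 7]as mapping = [0→6, 1→3, 2→0, 3→1, 4→2, 5→5, 6→7, 7→4]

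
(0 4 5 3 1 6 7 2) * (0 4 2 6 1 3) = (0 2 4 5)(6 7)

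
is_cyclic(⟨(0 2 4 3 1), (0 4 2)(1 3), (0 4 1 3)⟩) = no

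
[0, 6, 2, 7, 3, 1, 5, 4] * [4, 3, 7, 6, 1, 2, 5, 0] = [4, 5, 7, 0, 6, 3, 2, 1]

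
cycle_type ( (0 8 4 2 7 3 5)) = 7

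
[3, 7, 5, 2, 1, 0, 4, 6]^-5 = [5, 4, 3, 0, 6, 2, 7, 1]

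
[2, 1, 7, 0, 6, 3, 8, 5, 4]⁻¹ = [3, 1, 0, 5, 8, 7, 4, 2, 6]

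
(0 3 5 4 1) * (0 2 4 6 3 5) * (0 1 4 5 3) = (0 3 1 2 5 6)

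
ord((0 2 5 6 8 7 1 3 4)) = 9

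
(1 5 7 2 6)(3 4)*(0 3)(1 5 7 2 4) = (0 3 1 7 4)(2 6 5)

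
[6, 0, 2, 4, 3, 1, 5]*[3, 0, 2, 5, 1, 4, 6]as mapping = [0→6, 1→3, 2→2, 3→1, 4→5, 5→0, 6→4]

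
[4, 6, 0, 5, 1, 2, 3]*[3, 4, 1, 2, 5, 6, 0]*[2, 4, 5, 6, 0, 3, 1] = [3, 2, 6, 1, 0, 4, 5]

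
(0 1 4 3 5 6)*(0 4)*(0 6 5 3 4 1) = (1 6)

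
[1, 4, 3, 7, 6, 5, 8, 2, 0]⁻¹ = [8, 0, 7, 2, 1, 5, 4, 3, 6]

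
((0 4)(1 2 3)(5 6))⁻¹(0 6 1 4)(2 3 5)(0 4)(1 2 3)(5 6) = (0 4 5 2)(1 6 3)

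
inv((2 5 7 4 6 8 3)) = (2 3 8 6 4 7 5)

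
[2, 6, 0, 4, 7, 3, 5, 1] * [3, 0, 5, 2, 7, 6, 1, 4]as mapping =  [0→5, 1→1, 2→3, 3→7, 4→4, 5→2, 6→6, 7→0]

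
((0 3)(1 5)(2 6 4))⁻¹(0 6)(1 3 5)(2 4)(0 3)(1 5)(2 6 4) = (0 1 5)(2 6)(3 4)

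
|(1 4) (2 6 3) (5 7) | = 6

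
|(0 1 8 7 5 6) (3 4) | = 6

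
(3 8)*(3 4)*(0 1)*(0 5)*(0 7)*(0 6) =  (0 1 5 7 6)(3 8 4)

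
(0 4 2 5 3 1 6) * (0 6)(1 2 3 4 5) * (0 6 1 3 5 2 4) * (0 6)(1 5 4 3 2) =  (0 1)(5 6)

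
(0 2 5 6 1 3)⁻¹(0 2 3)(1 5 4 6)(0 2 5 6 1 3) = (0 2 5)(1 3 6 4)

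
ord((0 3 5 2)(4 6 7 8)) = 4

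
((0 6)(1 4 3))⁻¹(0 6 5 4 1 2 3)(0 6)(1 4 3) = (0 5 3 4 2 1 6)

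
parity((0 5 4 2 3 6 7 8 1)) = even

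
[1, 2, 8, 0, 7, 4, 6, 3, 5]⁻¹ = [3, 0, 1, 7, 5, 8, 6, 4, 2]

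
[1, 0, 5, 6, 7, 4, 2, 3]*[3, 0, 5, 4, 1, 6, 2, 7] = [0, 3, 6, 2, 7, 1, 5, 4]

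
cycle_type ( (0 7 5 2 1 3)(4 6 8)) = 3.6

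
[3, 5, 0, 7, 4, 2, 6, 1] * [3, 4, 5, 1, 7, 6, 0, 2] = [1, 6, 3, 2, 7, 5, 0, 4]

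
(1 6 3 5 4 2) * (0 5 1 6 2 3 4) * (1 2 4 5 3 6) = (0 3 2 1 4 6 5)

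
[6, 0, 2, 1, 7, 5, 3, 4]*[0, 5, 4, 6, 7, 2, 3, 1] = [3, 0, 4, 5, 1, 2, 6, 7]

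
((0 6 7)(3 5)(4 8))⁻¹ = (0 7 6)(3 5)(4 8)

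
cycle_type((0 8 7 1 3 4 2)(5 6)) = 2.7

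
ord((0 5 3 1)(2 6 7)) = 12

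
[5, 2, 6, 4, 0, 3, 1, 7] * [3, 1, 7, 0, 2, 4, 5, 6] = [4, 7, 5, 2, 3, 0, 1, 6]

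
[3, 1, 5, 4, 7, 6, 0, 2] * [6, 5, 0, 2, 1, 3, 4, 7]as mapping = [0→2, 1→5, 2→3, 3→1, 4→7, 5→4, 6→6, 7→0]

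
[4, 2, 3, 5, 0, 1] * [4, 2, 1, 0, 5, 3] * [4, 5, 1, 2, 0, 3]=[3, 5, 4, 2, 0, 1]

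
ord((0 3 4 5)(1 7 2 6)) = 4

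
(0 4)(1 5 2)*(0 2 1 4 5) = (0 5 1)(2 4)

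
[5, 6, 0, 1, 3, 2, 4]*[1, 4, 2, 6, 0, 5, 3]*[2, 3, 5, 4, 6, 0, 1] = [0, 4, 3, 6, 1, 5, 2]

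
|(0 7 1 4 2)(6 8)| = 10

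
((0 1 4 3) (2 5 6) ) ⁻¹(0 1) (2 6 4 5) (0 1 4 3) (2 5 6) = (1 4) (2 3 6 5) 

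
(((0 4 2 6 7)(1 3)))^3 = (0 6 4 7 2)(1 3)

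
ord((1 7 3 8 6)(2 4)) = 10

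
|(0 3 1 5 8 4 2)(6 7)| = 14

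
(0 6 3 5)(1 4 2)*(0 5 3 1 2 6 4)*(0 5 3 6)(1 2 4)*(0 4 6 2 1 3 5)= (0 3 2 6 1)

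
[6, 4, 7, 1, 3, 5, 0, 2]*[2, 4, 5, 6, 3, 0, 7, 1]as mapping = [0→7, 1→3, 2→1, 3→4, 4→6, 5→0, 6→2, 7→5]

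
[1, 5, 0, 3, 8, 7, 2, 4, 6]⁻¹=[2, 0, 6, 3, 7, 1, 8, 5, 4]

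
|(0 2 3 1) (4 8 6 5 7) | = 20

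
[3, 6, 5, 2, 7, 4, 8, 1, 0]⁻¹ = [8, 7, 3, 0, 5, 2, 1, 4, 6]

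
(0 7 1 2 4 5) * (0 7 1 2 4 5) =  (0 1 4)(2 5 7)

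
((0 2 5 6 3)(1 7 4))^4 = (0 3 6 5 2)(1 7 4)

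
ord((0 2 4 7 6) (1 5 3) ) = 15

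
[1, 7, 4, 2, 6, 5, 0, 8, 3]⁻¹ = [6, 0, 3, 8, 2, 5, 4, 1, 7]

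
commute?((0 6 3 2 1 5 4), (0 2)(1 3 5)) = no:(0 6 3 2 1 5 4) * (0 2)(1 3 5) = (0 6 5 4 2 3), (0 2)(1 3 5) * (0 6 3 2 1 5 4) = (0 1 2 6 3 4)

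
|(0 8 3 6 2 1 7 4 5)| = 9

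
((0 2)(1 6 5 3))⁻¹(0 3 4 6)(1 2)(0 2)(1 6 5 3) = (0 6)(1 4 5 2)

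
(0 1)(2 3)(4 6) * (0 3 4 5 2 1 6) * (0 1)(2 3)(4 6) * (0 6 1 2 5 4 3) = (0 3 6 4 2 1 5)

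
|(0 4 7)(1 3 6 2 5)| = 15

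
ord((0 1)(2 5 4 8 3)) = 10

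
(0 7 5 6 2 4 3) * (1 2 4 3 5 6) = (0 7 6 4 5 1 2 3)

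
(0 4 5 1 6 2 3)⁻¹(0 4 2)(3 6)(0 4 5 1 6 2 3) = (0 2)(3 4 5)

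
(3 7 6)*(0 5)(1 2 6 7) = (0 5)(1 2 6 3)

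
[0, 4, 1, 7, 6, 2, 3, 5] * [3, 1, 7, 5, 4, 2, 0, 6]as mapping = [0→3, 1→4, 2→1, 3→6, 4→0, 5→7, 6→5, 7→2]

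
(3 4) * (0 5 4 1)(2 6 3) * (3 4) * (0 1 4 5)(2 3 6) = (3 4)(5 6)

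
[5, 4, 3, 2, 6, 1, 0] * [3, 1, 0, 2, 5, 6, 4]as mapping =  [0→6, 1→5, 2→2, 3→0, 4→4, 5→1, 6→3]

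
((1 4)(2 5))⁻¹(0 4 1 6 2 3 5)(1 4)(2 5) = (0 1 4 6 5 3 2)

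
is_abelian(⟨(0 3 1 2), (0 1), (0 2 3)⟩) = no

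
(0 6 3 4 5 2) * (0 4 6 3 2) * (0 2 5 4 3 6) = (0 6 5 2 3)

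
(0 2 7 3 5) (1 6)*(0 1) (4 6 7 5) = (0 2 5 1 7 3 4 6) 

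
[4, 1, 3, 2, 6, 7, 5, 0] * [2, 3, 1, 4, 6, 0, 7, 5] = [6, 3, 4, 1, 7, 5, 0, 2]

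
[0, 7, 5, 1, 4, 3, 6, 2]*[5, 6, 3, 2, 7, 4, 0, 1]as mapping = [0→5, 1→1, 2→4, 3→6, 4→7, 5→2, 6→0, 7→3]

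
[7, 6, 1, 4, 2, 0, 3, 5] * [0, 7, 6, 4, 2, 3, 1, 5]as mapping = [0→5, 1→1, 2→7, 3→2, 4→6, 5→0, 6→4, 7→3]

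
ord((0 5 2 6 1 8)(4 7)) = 6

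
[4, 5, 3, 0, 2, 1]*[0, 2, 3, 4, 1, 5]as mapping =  [0→1, 1→5, 2→4, 3→0, 4→3, 5→2]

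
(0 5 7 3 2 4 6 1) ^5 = (0 4 7 1 2 5 6 3) 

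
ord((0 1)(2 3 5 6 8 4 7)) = 14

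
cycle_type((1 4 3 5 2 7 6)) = 7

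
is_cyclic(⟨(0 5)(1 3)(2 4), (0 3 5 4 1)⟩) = no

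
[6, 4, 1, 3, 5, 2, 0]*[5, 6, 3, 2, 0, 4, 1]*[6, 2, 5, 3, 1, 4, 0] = [2, 6, 0, 5, 1, 3, 4]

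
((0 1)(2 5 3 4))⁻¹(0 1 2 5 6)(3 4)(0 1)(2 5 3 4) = (0 5 3 6 1)(2 4)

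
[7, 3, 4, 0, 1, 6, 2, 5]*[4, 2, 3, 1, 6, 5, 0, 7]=[7, 1, 6, 4, 2, 0, 3, 5]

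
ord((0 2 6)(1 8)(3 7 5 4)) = 12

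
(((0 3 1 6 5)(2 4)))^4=(0 5 6 1 3)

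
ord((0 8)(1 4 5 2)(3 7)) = 4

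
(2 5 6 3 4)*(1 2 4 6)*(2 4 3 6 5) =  (1 4 3 5)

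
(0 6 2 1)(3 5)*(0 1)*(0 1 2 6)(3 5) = (1 2)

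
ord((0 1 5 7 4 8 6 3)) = 8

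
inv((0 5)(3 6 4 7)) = (0 5)(3 7 4 6)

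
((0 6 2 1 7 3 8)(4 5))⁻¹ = (0 8 3 7 1 2 6)(4 5)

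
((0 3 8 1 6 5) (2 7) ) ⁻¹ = (0 5 6 1 8 3) (2 7) 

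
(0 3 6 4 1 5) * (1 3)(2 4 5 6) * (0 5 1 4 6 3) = (0 4)(1 3 2 6)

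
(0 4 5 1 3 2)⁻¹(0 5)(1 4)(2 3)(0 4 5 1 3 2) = (0 2)(1 4)(3 5)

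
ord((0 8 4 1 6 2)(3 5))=6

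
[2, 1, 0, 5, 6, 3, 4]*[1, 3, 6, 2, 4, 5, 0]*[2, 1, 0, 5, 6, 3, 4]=[4, 5, 1, 3, 2, 0, 6]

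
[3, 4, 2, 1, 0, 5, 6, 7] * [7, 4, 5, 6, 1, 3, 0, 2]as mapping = [0→6, 1→1, 2→5, 3→4, 4→7, 5→3, 6→0, 7→2]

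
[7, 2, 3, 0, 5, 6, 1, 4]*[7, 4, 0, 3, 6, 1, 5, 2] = [2, 0, 3, 7, 1, 5, 4, 6]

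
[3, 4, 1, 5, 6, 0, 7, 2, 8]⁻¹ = [5, 2, 7, 0, 1, 3, 4, 6, 8]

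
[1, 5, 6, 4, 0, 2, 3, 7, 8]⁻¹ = [4, 0, 5, 6, 3, 1, 2, 7, 8]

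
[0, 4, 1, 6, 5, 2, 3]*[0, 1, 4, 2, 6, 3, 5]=[0, 6, 1, 5, 3, 4, 2]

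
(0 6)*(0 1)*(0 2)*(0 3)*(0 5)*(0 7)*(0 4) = (0 6 1 2 3 5 7 4)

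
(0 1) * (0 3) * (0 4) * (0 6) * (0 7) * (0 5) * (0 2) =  (0 1 3 4 6 7 5 2)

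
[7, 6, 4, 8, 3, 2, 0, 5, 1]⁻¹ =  [6, 8, 5, 4, 2, 7, 1, 0, 3]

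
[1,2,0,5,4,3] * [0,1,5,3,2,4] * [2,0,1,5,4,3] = [0,3,2,4,1,5]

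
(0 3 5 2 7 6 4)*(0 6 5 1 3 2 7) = (0 2)(1 3)(4 6)(5 7)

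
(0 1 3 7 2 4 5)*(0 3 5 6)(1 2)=(0 2 4 6)(1 5 3 7)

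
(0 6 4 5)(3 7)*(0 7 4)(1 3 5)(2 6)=(0 2 6)(1 3 4)(5 7)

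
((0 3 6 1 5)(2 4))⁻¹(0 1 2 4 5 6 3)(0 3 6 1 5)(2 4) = (0 1 6 3 5 4 2)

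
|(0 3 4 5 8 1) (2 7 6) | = 6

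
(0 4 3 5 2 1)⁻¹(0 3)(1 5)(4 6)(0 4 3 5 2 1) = (0 2)(3 6)(4 5)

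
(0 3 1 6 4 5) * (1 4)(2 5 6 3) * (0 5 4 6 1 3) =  (0 2 4 1)(3 6)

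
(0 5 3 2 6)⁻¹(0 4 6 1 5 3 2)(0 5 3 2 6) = (0 1 3 2 6 5 4)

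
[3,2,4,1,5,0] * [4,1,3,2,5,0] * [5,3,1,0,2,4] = [1,0,4,3,5,2]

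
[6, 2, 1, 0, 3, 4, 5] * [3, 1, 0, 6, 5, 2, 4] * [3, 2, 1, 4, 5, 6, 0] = [5, 3, 2, 4, 0, 6, 1]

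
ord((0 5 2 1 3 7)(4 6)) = 6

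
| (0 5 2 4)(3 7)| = 4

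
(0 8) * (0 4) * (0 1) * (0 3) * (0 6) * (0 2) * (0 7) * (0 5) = (0 8 4 1 3 6 2 7 5)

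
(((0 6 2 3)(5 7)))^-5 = (0 3 2 6)(5 7)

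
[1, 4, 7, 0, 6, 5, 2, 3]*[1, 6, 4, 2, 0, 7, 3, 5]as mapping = [0→6, 1→0, 2→5, 3→1, 4→3, 5→7, 6→4, 7→2]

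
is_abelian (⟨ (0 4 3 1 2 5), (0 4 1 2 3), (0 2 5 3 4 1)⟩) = no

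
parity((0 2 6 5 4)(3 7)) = odd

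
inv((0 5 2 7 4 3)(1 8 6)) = (0 3 4 7 2 5)(1 6 8)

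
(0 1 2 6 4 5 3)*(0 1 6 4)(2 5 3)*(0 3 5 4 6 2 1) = (0 2 6 3)(1 4 5)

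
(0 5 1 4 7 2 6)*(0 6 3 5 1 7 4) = (0 1)(2 3 5 7)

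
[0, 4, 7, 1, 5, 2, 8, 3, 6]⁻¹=[0, 3, 5, 7, 1, 4, 8, 2, 6]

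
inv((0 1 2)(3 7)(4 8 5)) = (0 2 1)(3 7)(4 5 8)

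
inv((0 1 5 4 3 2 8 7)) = (0 7 8 2 3 4 5 1)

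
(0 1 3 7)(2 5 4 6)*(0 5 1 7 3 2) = (0 7 5 4 6)(1 2)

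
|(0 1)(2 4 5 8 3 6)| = 6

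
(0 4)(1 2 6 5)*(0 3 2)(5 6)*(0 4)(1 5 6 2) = (1 4 3)(2 6)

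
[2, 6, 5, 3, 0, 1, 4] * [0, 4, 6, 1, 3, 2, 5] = [6, 5, 2, 1, 0, 4, 3]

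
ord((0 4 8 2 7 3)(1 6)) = 6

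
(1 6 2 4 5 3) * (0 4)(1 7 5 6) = (0 4 6 2)(3 7 5)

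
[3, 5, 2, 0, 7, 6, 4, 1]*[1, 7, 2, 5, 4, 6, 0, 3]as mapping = [0→5, 1→6, 2→2, 3→1, 4→3, 5→0, 6→4, 7→7]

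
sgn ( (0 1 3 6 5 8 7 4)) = -1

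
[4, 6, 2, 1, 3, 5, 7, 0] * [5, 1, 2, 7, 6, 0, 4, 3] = [6, 4, 2, 1, 7, 0, 3, 5]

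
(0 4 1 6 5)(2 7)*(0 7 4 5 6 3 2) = (0 5 7)(1 3 2 4)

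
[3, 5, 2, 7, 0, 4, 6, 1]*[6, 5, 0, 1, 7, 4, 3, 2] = [1, 4, 0, 2, 6, 7, 3, 5]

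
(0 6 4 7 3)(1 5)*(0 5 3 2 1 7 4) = (0 6)(1 3 5 7 2)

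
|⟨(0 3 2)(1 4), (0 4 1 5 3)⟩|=720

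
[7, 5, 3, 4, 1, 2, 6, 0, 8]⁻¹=[7, 4, 5, 2, 3, 1, 6, 0, 8]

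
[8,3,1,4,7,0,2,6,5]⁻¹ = [5,2,6,1,3,8,7,4,0]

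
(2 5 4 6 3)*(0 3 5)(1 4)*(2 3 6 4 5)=(0 6 2)(1 5)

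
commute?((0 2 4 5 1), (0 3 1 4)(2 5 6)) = no:(0 2 4 5 1) * (0 3 1 4)(2 5 6) = (0 5 4 6 2)(1 3), (0 3 1 4)(2 5 6) * (0 2 4 5 1) = (0 3)(1 5 6 4 2)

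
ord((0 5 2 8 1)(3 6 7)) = 15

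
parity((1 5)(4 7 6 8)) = even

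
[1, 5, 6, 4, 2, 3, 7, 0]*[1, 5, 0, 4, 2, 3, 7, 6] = [5, 3, 7, 2, 0, 4, 6, 1]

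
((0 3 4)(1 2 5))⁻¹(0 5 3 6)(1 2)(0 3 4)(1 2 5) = (1 4 6 3)(2 5)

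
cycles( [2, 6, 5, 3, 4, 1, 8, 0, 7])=(0 2 5 1 6 8 7)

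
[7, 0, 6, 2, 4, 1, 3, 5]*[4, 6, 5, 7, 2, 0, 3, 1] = [1, 4, 3, 5, 2, 6, 7, 0]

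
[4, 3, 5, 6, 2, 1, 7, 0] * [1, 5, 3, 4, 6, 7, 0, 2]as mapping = [0→6, 1→4, 2→7, 3→0, 4→3, 5→5, 6→2, 7→1]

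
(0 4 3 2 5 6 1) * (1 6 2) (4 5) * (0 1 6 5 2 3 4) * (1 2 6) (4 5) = (0 6 4 5 3 1 2) 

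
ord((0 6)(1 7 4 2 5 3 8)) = 14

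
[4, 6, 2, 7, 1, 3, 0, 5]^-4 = [0, 1, 2, 5, 4, 7, 6, 3]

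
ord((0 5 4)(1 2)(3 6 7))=6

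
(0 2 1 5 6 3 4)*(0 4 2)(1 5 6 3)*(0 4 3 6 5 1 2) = (0 4 3)(1 5 6 2)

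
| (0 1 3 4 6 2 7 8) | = 8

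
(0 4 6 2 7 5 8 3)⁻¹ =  (0 3 8 5 7 2 6 4)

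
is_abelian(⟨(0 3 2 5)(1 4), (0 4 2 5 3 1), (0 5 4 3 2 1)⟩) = no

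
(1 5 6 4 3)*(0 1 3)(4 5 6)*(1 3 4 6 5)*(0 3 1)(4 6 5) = (0 1 4 3 6)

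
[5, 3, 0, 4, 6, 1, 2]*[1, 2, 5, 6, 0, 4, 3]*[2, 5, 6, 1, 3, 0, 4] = [3, 4, 5, 2, 1, 6, 0]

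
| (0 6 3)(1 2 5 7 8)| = 15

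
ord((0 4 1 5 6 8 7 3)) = 8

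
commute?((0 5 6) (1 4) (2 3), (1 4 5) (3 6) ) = no:(0 5 6) (1 4) (2 3)*(1 4 5) (3 6) = (0 1 5 3 2 6), (1 4 5) (3 6)*(0 5 6) (1 4) (2 3) = (0 5 4 6 2 3) 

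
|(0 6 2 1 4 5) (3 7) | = 6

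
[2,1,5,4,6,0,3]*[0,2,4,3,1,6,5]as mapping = [0→4,1→2,2→6,3→1,4→5,5→0,6→3]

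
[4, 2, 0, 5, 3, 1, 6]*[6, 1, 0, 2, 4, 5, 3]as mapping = [0→4, 1→0, 2→6, 3→5, 4→2, 5→1, 6→3]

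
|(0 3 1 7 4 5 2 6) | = 8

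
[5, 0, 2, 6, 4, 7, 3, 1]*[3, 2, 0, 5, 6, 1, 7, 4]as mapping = [0→1, 1→3, 2→0, 3→7, 4→6, 5→4, 6→5, 7→2]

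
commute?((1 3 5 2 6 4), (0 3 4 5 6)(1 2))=no:(1 3 5 2 6 4) * (0 3 4 5 6)(1 2)=(0 3 6 5 1 4 2), (0 3 4 5 6)(1 2) * (1 3 5 2 6 4)=(0 5 4 2 3 1 6)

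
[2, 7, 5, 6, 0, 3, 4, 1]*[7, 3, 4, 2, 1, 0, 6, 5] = [4, 5, 0, 6, 7, 2, 1, 3]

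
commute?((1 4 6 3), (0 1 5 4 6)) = no:(1 4 6 3)*(0 1 5 4 6) = (0 1 6 3 5 4), (0 1 5 4 6)*(1 4 6 3) = (0 4 3 1 5 6)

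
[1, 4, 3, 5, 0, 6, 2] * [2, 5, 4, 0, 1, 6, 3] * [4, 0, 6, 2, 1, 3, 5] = [3, 0, 4, 5, 6, 2, 1]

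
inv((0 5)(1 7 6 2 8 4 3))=(0 5)(1 3 4 8 2 6 7)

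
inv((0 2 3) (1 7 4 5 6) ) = (0 3 2) (1 6 5 4 7) 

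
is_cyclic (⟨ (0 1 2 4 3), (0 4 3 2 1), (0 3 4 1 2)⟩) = no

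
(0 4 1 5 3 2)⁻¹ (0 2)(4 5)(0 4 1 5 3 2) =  (0 4)(1 3)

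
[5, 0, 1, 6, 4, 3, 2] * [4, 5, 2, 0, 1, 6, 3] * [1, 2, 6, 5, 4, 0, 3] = [3, 4, 0, 5, 2, 1, 6]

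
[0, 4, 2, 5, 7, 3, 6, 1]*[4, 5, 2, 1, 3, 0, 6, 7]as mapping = [0→4, 1→3, 2→2, 3→0, 4→7, 5→1, 6→6, 7→5]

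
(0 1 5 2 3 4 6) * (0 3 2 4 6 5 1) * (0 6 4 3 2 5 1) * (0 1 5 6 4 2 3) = (0 4 5)(2 6 3)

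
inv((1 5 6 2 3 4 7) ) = (1 7 4 3 2 6 5) 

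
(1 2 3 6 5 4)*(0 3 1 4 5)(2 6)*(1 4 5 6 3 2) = (0 2 4 5 6)(1 3)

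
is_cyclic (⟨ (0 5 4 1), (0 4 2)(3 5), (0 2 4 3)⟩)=no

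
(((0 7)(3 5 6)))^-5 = (0 7)(3 5 6)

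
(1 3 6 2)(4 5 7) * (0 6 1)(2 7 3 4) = (0 6 7 2)(1 4 5 3)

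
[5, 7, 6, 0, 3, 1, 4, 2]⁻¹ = [3, 5, 7, 4, 6, 0, 2, 1]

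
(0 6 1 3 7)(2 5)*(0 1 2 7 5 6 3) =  (0 3 5 7 1)(2 6)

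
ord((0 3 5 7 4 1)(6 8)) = 6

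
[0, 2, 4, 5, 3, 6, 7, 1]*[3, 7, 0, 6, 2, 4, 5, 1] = [3, 0, 2, 4, 6, 5, 1, 7]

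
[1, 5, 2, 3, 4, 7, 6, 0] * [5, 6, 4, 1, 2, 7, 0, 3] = [6, 7, 4, 1, 2, 3, 0, 5]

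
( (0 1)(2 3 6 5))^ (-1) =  (0 1)(2 5 6 3)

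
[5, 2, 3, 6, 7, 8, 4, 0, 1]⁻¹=[7, 8, 1, 2, 6, 0, 3, 4, 5]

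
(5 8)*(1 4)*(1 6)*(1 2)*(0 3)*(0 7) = (0 3 7)(1 4 6 2)(5 8)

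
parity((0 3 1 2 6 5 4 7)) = odd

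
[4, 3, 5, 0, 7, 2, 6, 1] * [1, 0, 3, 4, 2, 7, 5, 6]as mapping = [0→2, 1→4, 2→7, 3→1, 4→6, 5→3, 6→5, 7→0]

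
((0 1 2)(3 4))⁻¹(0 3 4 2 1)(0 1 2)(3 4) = (0 2 1 4 3)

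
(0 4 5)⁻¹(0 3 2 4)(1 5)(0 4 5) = (0 1)(2 5 4 3)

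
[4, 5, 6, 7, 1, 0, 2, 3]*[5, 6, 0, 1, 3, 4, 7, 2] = [3, 4, 7, 2, 6, 5, 0, 1] 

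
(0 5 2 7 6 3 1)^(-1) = (0 1 3 6 7 2 5)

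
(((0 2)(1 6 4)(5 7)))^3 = (0 2)(5 7)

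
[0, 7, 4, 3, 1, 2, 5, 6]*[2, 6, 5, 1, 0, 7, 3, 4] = [2, 4, 0, 1, 6, 5, 7, 3]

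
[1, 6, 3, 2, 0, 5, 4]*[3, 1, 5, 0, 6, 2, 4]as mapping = [0→1, 1→4, 2→0, 3→5, 4→3, 5→2, 6→6]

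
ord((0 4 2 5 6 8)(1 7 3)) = 6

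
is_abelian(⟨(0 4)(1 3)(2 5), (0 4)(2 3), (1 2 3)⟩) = no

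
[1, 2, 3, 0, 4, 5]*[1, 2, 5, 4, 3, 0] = [2, 5, 4, 1, 3, 0]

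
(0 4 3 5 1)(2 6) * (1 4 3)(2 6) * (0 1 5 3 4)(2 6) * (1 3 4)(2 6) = (0 1 3 4 5)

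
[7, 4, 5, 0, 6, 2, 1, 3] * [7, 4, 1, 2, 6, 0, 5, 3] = [3, 6, 0, 7, 5, 1, 4, 2]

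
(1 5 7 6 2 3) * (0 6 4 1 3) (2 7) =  (0 6 7 4 1 5 2) 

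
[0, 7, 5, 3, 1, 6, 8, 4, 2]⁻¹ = [0, 4, 8, 3, 7, 2, 5, 1, 6]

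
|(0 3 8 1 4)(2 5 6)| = 15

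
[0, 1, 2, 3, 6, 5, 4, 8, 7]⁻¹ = [0, 1, 2, 3, 6, 5, 4, 8, 7]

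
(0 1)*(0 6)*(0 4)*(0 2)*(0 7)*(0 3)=(0 1 6 4 2 7 3)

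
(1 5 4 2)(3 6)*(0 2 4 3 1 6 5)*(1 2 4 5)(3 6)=(0 4 5 6 2 3 1)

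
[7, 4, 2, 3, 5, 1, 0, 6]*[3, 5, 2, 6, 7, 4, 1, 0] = [0, 7, 2, 6, 4, 5, 3, 1]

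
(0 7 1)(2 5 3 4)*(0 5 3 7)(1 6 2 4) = (1 5 7 6 2 3)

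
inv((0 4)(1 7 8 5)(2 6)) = (0 4)(1 5 8 7)(2 6)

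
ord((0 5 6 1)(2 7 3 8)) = 4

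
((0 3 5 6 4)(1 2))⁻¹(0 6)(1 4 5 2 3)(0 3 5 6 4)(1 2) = (0 6 1 5 2)(3 4)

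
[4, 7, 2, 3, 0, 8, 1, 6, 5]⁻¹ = [4, 6, 2, 3, 0, 8, 7, 1, 5]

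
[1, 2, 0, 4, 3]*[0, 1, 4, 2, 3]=[1, 4, 0, 3, 2]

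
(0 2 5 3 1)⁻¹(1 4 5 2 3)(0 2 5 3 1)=(0 4 3 5 1)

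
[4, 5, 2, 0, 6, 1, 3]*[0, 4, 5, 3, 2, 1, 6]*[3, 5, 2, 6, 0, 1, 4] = [2, 5, 1, 3, 4, 0, 6]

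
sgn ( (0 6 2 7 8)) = 1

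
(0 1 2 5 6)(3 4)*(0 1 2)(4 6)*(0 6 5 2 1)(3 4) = (0 1 6)(3 5)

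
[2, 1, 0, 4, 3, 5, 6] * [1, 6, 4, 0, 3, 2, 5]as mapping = [0→4, 1→6, 2→1, 3→3, 4→0, 5→2, 6→5]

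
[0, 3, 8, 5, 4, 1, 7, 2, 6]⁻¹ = [0, 5, 7, 1, 4, 3, 8, 6, 2]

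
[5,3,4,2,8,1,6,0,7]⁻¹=[7,5,3,1,2,0,6,8,4]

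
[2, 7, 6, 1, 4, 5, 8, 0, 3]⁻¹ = [7, 3, 0, 8, 4, 5, 2, 1, 6]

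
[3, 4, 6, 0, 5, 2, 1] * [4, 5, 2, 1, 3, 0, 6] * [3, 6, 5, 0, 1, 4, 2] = [6, 0, 2, 1, 3, 5, 4]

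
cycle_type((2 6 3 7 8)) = 5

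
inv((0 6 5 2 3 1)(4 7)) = (0 1 3 2 5 6)(4 7)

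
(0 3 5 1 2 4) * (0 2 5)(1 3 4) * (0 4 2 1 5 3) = (0 2 5)(1 3 4)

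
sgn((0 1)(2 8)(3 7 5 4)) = -1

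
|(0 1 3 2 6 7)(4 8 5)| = 6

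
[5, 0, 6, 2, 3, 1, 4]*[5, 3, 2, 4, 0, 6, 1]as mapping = [0→6, 1→5, 2→1, 3→2, 4→4, 5→3, 6→0]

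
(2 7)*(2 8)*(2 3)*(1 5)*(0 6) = (0 6)(1 5)(2 7 8 3)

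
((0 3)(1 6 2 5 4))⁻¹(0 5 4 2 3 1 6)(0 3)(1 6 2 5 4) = (0 6 2 3 4 1 5)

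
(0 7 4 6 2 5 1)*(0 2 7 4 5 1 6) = (0 4)(1 2)(5 6 7)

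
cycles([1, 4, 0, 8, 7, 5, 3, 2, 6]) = (0 1 4 7 2)(3 8 6)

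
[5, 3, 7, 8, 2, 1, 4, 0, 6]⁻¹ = [7, 5, 4, 1, 6, 0, 8, 2, 3]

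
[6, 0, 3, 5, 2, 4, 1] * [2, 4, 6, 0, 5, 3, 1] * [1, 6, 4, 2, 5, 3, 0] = [6, 4, 1, 2, 0, 3, 5] 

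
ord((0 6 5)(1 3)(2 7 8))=6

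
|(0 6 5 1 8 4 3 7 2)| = 9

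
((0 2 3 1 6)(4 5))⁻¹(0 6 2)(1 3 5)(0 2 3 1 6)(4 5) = (0 3 2)(1 4 6)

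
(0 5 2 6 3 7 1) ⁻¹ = (0 1 7 3 6 2 5) 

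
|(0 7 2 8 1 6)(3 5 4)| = 6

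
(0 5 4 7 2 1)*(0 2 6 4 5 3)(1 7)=(0 3)(1 2 7 6 4)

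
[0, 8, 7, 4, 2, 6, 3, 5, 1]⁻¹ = [0, 8, 4, 6, 3, 7, 5, 2, 1]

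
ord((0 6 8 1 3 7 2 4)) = 8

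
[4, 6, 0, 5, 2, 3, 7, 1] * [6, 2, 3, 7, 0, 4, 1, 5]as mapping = [0→0, 1→1, 2→6, 3→4, 4→3, 5→7, 6→5, 7→2]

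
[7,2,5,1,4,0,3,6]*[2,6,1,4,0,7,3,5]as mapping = [0→5,1→1,2→7,3→6,4→0,5→2,6→4,7→3]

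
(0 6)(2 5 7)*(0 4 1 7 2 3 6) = (1 7 3 6 4)(2 5)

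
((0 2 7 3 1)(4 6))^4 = (0 1 3 7 2)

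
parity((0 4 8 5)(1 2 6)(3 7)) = even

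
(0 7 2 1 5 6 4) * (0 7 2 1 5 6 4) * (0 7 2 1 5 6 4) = (0 1 4 2 6 7 5)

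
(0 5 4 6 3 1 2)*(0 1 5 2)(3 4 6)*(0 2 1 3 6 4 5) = (0 1 2 3)(4 6 5)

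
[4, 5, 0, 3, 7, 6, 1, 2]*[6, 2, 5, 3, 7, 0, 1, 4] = [7, 0, 6, 3, 4, 1, 2, 5]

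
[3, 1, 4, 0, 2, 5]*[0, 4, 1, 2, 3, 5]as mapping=[0→2, 1→4, 2→3, 3→0, 4→1, 5→5]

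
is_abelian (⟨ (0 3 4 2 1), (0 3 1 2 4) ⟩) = no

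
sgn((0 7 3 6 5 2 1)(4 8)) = -1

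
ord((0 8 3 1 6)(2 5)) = 10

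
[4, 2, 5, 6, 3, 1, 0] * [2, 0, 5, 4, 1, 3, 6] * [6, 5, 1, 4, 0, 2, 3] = [5, 2, 4, 3, 0, 6, 1]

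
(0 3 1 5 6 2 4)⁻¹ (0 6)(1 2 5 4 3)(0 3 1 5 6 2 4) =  (0 1 5 4 6)(2 3)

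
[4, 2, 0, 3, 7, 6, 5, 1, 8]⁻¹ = [2, 7, 1, 3, 0, 6, 5, 4, 8]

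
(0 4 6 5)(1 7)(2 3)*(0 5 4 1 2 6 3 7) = (0 1)(2 7)(3 6 4)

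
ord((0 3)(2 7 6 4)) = 4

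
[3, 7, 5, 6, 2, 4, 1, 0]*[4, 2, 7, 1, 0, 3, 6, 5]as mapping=[0→1, 1→5, 2→3, 3→6, 4→7, 5→0, 6→2, 7→4]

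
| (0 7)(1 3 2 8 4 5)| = 6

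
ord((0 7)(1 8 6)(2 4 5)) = 6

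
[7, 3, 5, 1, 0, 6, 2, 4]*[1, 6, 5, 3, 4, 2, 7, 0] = [0, 3, 2, 6, 1, 7, 5, 4]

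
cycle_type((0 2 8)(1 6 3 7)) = 3.4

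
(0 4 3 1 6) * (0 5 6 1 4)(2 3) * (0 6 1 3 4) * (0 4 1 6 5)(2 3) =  (0 5 6)(1 2)(3 4)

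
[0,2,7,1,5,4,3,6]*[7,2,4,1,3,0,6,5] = [7,4,5,2,0,3,1,6]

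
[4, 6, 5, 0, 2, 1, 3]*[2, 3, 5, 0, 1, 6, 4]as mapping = [0→1, 1→4, 2→6, 3→2, 4→5, 5→3, 6→0]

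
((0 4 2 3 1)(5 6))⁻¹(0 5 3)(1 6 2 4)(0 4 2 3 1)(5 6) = (0 5 3 2)(1 4 6)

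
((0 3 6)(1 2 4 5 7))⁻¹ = (0 6 3)(1 7 5 4 2)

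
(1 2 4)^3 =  ()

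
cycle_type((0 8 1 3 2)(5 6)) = 2.5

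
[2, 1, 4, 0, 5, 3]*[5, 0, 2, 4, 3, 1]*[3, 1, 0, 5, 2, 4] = [0, 3, 5, 4, 1, 2]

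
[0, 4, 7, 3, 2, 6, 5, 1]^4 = [0, 1, 2, 3, 4, 5, 6, 7]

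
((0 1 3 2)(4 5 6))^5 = (0 1 3 2)(4 6 5)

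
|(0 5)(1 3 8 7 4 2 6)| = 14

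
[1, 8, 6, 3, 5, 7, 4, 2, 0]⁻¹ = [8, 0, 7, 3, 6, 4, 2, 5, 1]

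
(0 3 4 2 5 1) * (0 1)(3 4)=(0 4 2 5)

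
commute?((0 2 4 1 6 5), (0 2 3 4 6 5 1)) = no:(0 2 4 1 6 5) * (0 2 3 4 6 5 1) = (0 3 4)(1 5 2 6), (0 2 3 4 6 5 1) * (0 2 4 1 6 5) = (0 4 5 6)(1 2 3)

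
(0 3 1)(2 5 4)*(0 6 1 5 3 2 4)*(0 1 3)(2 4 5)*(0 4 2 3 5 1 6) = (0 2 4 1)(5 6)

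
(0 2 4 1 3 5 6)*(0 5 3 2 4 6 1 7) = (0 4 7)(1 2 6 5)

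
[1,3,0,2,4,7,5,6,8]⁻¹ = [2,0,3,1,4,6,7,5,8]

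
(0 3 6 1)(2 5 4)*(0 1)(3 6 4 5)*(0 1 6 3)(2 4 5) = (0 3 5 2)(1 6)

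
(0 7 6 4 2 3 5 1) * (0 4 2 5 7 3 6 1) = (0 3 7 1 4 5)(2 6)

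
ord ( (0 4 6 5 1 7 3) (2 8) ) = 14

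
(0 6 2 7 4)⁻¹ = (0 4 7 2 6)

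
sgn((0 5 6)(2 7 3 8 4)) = 1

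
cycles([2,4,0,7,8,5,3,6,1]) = (0 2)(1 4 8)(3 7 6)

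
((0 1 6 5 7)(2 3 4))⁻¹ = (0 7 5 6 1)(2 4 3)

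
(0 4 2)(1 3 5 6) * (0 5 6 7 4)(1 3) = (2 5 7 4)(3 6)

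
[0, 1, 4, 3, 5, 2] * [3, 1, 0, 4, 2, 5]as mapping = [0→3, 1→1, 2→2, 3→4, 4→5, 5→0]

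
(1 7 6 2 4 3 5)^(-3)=(1 4 7 3 6 5 2)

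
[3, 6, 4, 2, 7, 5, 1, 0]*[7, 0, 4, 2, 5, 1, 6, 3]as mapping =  [0→2, 1→6, 2→5, 3→4, 4→3, 5→1, 6→0, 7→7]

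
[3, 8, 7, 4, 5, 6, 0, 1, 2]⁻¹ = [6, 7, 8, 0, 3, 4, 5, 2, 1]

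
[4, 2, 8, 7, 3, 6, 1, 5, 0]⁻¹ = [8, 6, 1, 4, 0, 7, 5, 3, 2]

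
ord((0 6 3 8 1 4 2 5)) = 8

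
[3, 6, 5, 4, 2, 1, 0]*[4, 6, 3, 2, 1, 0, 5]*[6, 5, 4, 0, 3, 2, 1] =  [4, 2, 6, 5, 0, 1, 3]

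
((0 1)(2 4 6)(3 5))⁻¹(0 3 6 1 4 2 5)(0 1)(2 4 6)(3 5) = (0 6 4 3 1 5 2)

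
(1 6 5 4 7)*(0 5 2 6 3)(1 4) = (0 5 1 3)(2 6)(4 7)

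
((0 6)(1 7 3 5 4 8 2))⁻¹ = (0 6)(1 2 8 4 5 3 7)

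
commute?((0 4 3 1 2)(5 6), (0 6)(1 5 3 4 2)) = no:(0 4 3 1 2)(5 6)*(0 6)(1 5 3 4 2) = (0 2 6 3 5), (0 6)(1 5 3 4 2)*(0 4 3 1 2)(5 6) = (0 5 1 6 4)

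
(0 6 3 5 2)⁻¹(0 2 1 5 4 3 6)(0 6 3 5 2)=(0 1 2 4 5 3 6)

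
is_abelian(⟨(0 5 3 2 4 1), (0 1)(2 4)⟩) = no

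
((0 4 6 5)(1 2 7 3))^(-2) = (0 6)(1 7)(2 3)(4 5)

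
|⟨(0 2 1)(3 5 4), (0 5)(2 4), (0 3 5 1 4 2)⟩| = 720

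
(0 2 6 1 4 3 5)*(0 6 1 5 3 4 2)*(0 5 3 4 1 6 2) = (0 5 2 6 3 4 1)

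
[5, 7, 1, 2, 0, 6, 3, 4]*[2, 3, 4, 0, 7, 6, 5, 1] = [6, 1, 3, 4, 2, 5, 0, 7]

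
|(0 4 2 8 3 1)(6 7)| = 6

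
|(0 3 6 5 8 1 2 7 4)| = 9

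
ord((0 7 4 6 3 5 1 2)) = 8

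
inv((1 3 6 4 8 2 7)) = (1 7 2 8 4 6 3)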